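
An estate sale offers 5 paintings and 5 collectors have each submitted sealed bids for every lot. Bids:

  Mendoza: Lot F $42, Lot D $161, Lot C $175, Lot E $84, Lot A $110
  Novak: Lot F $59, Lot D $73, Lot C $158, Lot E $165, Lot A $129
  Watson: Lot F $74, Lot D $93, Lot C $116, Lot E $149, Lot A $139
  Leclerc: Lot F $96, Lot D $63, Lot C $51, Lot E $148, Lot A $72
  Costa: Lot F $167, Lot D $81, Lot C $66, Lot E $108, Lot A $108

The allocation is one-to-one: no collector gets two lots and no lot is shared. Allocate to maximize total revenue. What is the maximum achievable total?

Max total: $773

Optimal: Mendoza→Lot D ($161), Novak→Lot C ($158), Watson→Lot A ($139), Leclerc→Lot E ($148), Costa→Lot F ($167) — total 161+158+139+148+167 = $773.
Row-greedy (each collector in turn takes its best remaining lot) gives $656, worse by 117.
Swapping Mendoza↔Watson (Mendoza→Lot A $110, Watson→Lot D $93) loses 97.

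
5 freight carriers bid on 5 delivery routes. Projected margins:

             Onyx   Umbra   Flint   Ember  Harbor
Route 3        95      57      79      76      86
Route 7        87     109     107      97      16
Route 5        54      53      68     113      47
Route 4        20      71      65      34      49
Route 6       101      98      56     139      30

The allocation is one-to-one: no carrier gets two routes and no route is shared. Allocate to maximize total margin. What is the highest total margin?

Optimal: Onyx→Route 6 ($101k), Umbra→Route 4 ($71k), Flint→Route 7 ($107k), Ember→Route 5 ($113k), Harbor→Route 3 ($86k) — total 101+71+107+113+86 = $478k.
Max-entry greedy (repeatedly take the single best remaining cell) gives $460k, worse by 18.
Next-best assignment: Onyx→Route 6, Umbra→Route 7, Flint→Route 4, Ember→Route 5, Harbor→Route 3 = $474k.
Swapping Ember↔Onyx (Ember→Route 6 $139k, Onyx→Route 5 $54k) loses 21.
No other one-to-one assignment exceeds $478k.

Maximum total: $478k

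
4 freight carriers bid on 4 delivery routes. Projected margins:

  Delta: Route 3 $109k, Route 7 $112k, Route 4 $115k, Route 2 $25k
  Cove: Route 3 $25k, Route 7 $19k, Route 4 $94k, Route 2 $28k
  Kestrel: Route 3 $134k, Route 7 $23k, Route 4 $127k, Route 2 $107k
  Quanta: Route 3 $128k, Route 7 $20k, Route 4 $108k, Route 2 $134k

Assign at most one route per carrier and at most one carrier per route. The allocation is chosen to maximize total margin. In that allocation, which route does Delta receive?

Delta receives Route 7.

Optimal: Delta→Route 7 ($112k), Cove→Route 4 ($94k), Kestrel→Route 3 ($134k), Quanta→Route 2 ($134k) — total 112+94+134+134 = $474k.
Next-best assignment: Delta→Route 7, Cove→Route 4, Kestrel→Route 2, Quanta→Route 3 = $441k.
Delta's own top route is Route 4 ($115k), but forcing Delta→Route 4 and reassigning the rest optimally gives only $402k — worse by 72.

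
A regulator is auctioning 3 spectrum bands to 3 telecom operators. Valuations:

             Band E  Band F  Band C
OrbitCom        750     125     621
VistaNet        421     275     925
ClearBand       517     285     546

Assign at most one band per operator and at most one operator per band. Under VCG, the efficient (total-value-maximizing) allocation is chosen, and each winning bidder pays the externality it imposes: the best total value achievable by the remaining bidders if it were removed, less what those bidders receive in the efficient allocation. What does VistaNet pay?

VistaNet pays $261M.

Efficient allocation: OrbitCom→Band E ($750M), VistaNet→Band C ($925M), ClearBand→Band F ($285M); total welfare W = $1960M.
VistaNet receives Band C at value $925M, so the others get W − 925 = $1035M.
Without VistaNet: best allocation of the remaining 2 bidders over all 3 bands is OrbitCom→Band E ($750M), ClearBand→Band C ($546M), total $1296M.
VCG payment = (others' best without VistaNet) − (others' welfare with VistaNet) = 1296 − 1035 = $261M.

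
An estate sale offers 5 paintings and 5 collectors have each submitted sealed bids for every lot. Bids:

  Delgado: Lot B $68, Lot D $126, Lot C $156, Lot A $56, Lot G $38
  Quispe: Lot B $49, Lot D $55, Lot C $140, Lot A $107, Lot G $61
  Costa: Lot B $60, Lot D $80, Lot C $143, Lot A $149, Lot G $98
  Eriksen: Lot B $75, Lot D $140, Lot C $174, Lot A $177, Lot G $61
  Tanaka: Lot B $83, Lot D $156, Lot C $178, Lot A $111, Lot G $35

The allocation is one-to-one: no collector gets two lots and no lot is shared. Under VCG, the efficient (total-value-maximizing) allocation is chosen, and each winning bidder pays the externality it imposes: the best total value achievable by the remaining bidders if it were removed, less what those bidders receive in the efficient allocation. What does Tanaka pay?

Efficient allocation: Delgado→Lot B ($68), Quispe→Lot C ($140), Costa→Lot G ($98), Eriksen→Lot A ($177), Tanaka→Lot D ($156); total welfare W = $639.
Tanaka receives Lot D at value $156, so the others get W − 156 = $483.
Without Tanaka: best allocation of the remaining 4 bidders over all 5 lots is Delgado→Lot D ($126), Quispe→Lot C ($140), Costa→Lot G ($98), Eriksen→Lot A ($177), total $541.
VCG payment = (others' best without Tanaka) − (others' welfare with Tanaka) = 541 − 483 = $58.

Tanaka pays $58.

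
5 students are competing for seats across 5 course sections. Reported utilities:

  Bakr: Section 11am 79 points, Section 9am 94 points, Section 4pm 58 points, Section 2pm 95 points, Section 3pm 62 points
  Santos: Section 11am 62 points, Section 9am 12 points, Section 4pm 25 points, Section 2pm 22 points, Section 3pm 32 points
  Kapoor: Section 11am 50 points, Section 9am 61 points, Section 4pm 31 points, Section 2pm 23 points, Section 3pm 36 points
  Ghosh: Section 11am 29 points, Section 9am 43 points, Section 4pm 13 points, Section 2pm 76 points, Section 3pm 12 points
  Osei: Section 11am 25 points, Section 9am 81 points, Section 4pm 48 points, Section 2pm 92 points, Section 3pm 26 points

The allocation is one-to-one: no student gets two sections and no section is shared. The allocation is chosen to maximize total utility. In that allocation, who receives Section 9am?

Bakr receives Section 9am.

This is the linear assignment problem.
Optimal: Bakr→Section 9am (94 points), Santos→Section 11am (62 points), Kapoor→Section 3pm (36 points), Ghosh→Section 2pm (76 points), Osei→Section 4pm (48 points) — total 94+62+36+76+48 = 316 points.
Row-greedy (each student in turn takes its best remaining section) gives 257 points, worse by 59.
Next-best assignment: Bakr→Section 4pm, Santos→Section 11am, Kapoor→Section 3pm, Ghosh→Section 2pm, Osei→Section 9am = 313 points.
Swapping Kapoor↔Osei (Kapoor→Section 4pm 31 points, Osei→Section 3pm 26 points) loses 27.
Every other assignment is strictly worse.
Bakr's own top section is Section 2pm (95 points), but forcing Bakr→Section 2pm and reassigning the rest optimally gives only 287 points — worse by 29.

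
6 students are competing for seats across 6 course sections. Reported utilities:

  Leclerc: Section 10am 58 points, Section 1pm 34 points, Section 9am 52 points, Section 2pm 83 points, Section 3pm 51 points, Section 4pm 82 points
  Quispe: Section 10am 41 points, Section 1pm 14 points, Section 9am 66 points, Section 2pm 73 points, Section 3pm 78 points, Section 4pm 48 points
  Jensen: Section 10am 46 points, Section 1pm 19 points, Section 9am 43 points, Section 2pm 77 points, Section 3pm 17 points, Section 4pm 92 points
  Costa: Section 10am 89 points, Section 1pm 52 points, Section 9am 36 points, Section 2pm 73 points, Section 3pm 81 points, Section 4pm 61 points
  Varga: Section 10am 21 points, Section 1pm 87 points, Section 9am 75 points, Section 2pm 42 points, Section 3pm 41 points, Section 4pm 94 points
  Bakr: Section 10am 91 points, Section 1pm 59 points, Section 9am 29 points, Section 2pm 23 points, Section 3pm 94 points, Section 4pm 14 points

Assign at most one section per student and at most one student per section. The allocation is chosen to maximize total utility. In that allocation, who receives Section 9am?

Optimal: Leclerc→Section 2pm (83 points), Quispe→Section 9am (66 points), Jensen→Section 4pm (92 points), Costa→Section 10am (89 points), Varga→Section 1pm (87 points), Bakr→Section 3pm (94 points) — total 83+66+92+89+87+94 = 511 points.
Max-entry greedy (repeatedly take the single best remaining cell) gives 445 points, worse by 66.
Next-best assignment: Leclerc→Section 2pm, Quispe→Section 9am, Jensen→Section 4pm, Costa→Section 3pm, Varga→Section 1pm, Bakr→Section 10am = 500 points.
Quispe's own top section is Section 3pm (78 points), but forcing Quispe→Section 3pm and reassigning the rest optimally gives only 476 points — worse by 35.

Quispe receives Section 9am.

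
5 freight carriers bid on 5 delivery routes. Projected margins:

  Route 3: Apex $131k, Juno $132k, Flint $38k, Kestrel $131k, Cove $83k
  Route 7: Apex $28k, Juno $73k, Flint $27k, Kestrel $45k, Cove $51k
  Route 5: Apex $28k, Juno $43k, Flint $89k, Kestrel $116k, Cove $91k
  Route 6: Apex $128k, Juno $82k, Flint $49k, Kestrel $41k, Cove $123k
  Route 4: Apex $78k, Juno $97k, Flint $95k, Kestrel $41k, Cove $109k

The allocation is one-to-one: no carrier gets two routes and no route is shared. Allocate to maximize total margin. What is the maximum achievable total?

Optimal: Apex→Route 3 ($131k), Juno→Route 7 ($73k), Flint→Route 4 ($95k), Kestrel→Route 5 ($116k), Cove→Route 6 ($123k) — total 131+73+95+116+123 = $538k.
Column-greedy (each route in turn goes to its best remaining carrier) gives $522k, worse by 16.
Every other assignment is strictly worse.

Maximum total: $538k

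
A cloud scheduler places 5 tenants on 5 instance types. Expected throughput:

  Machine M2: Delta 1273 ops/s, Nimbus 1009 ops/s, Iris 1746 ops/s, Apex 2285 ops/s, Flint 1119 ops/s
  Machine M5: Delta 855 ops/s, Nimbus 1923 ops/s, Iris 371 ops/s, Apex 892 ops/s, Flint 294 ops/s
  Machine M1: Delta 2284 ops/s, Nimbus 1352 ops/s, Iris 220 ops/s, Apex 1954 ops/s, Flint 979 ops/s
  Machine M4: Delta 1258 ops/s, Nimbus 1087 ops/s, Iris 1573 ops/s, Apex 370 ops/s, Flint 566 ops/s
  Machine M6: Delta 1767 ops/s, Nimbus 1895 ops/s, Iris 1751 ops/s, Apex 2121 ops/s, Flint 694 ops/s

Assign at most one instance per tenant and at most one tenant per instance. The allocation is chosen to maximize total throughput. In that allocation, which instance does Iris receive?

Iris receives Machine M4.

Optimal: Delta→Machine M1 (2284 ops/s), Nimbus→Machine M5 (1923 ops/s), Iris→Machine M4 (1573 ops/s), Apex→Machine M6 (2121 ops/s), Flint→Machine M2 (1119 ops/s) — total 2284+1923+1573+2121+1119 = 9020 ops/s.
Swapping Apex↔Flint (Apex→Machine M2 2285 ops/s, Flint→Machine M6 694 ops/s) loses 261.
No other one-to-one assignment exceeds 9020 ops/s.
Iris's own top instance is Machine M6 (1751 ops/s), but forcing Iris→Machine M6 and reassigning the rest optimally gives only 8809 ops/s — worse by 211.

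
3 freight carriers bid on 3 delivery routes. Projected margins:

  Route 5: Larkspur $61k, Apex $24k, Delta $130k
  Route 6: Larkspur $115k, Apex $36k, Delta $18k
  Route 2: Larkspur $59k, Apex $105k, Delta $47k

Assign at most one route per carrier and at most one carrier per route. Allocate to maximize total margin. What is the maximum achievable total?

Maximum total: $350k

Optimal: Larkspur→Route 6 ($115k), Apex→Route 2 ($105k), Delta→Route 5 ($130k) — total 115+105+130 = $350k.
No other one-to-one assignment exceeds $350k.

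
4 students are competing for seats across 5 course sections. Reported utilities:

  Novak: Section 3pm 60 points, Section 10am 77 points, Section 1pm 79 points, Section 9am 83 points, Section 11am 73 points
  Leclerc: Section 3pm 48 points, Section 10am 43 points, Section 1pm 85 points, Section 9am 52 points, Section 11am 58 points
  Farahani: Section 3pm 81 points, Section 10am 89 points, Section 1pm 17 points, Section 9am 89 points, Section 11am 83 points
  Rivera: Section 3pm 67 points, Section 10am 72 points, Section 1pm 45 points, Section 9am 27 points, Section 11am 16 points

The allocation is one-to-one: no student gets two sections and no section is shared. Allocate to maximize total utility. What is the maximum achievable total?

Optimal: Novak→Section 9am (83 points), Leclerc→Section 1pm (85 points), Farahani→Section 10am (89 points), Rivera→Section 3pm (67 points) — total 83+85+89+67 = 324 points.
Column-greedy (each section in turn goes to its best remaining student) gives 270 points, worse by 54.

Max total: 324 points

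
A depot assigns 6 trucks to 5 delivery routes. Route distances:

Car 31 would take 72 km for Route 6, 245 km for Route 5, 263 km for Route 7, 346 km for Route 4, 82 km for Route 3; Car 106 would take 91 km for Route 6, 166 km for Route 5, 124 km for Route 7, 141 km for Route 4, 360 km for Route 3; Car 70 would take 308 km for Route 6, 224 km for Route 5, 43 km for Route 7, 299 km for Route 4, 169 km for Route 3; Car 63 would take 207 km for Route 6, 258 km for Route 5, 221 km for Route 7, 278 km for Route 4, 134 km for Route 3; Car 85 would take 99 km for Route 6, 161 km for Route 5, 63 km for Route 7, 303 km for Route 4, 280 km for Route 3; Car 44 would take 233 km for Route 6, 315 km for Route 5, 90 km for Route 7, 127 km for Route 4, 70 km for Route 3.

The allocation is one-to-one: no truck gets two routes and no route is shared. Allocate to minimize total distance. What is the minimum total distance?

Min total: 487 km

Optimal: Car 31→Route 6 (72 km), Car 85→Route 5 (161 km), Car 70→Route 7 (43 km), Car 106→Route 4 (141 km), Car 44→Route 3 (70 km) — total 72+161+43+141+70 = 487 km.
Next-best assignment: Car 106→Route 6, Car 85→Route 5, Car 70→Route 7, Car 44→Route 4, Car 31→Route 3 = 504 km.
Swapping Car 31↔Car 44 (Car 31→Route 3 82 km, Car 44→Route 6 233 km) adds 173.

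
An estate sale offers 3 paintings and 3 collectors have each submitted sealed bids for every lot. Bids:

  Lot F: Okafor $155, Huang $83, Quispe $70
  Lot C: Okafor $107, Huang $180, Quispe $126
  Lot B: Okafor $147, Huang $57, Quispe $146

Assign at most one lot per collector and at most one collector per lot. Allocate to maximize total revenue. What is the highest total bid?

Maximum total: $481

This is the linear assignment problem.
Optimal: Okafor→Lot F ($155), Huang→Lot C ($180), Quispe→Lot B ($146) — total 155+180+146 = $481.
Next-best assignment: Okafor→Lot B, Huang→Lot C, Quispe→Lot F = $397.
No other one-to-one assignment exceeds $481.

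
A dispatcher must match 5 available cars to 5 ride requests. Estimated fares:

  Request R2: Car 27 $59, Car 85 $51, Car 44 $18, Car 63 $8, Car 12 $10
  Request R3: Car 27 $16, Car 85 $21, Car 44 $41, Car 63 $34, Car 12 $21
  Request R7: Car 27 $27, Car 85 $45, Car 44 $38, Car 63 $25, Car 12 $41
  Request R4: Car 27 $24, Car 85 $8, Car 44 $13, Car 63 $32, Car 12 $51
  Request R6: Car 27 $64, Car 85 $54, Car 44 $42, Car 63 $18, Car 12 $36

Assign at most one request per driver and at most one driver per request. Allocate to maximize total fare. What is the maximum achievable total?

Max total: $238

Treat this as an assignment problem: match each driver to one request.
Optimal: Car 27→Request R6 ($64), Car 85→Request R2 ($51), Car 44→Request R7 ($38), Car 63→Request R3 ($34), Car 12→Request R4 ($51) — total 64+51+38+34+51 = $238.
Max-entry greedy (repeatedly take the single best remaining cell) gives $232, worse by 6.
Next-best assignment: Car 27→Request R2, Car 85→Request R6, Car 44→Request R7, Car 63→Request R3, Car 12→Request R4 = $236.
Swapping Car 63↔Car 27 (Car 63→Request R6 $18, Car 27→Request R3 $16) loses 64.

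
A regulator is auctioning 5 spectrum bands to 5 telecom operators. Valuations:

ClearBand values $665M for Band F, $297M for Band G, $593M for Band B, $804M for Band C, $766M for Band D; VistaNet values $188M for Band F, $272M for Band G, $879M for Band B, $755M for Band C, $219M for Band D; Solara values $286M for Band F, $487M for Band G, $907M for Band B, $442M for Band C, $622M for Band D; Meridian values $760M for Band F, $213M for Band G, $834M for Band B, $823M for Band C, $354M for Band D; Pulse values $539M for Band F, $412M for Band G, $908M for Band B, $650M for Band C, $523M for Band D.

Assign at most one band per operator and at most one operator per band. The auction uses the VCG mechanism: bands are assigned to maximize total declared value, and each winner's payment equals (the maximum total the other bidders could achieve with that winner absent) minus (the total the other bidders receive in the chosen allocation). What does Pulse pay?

Efficient allocation: ClearBand→Band D ($766M), VistaNet→Band C ($755M), Solara→Band G ($487M), Meridian→Band F ($760M), Pulse→Band B ($908M); total welfare W = $3676M.
Pulse receives Band B at value $908M, so the others get W − 908 = $2768M.
Without Pulse: best allocation of the remaining 4 bidders over all 5 bands is ClearBand→Band D ($766M), VistaNet→Band C ($755M), Solara→Band B ($907M), Meridian→Band F ($760M), total $3188M.
VCG payment = (others' best without Pulse) − (others' welfare with Pulse) = 3188 − 2768 = $420M.

Pulse pays $420M.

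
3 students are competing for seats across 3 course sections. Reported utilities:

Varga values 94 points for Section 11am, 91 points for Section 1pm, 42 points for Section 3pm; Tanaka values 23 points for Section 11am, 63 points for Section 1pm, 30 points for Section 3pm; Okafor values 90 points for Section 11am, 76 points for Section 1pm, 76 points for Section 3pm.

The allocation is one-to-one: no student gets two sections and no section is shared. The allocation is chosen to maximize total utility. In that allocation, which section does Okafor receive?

Optimal: Varga→Section 11am (94 points), Tanaka→Section 1pm (63 points), Okafor→Section 3pm (76 points) — total 94+63+76 = 233 points.
Column-greedy (each section in turn goes to its best remaining student) gives 200 points, worse by 33.
Next-best assignment: Varga→Section 1pm, Tanaka→Section 3pm, Okafor→Section 11am = 211 points.
Okafor's own top section is Section 11am (90 points), but forcing Okafor→Section 11am and reassigning the rest optimally gives only 211 points — worse by 22.

Okafor receives Section 3pm.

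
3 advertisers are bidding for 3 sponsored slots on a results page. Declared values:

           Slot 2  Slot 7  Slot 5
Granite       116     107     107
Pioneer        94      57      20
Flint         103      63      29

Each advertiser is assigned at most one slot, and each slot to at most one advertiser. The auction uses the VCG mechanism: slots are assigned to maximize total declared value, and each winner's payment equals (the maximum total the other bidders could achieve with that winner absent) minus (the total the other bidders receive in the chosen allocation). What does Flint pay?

Efficient allocation: Granite→Slot 5 ($107), Pioneer→Slot 7 ($57), Flint→Slot 2 ($103); total welfare W = $267.
Flint receives Slot 2 at value $103, so the others get W − 103 = $164.
Without Flint: best allocation of the remaining 2 bidders over all 3 slots is Granite→Slot 7 ($107), Pioneer→Slot 2 ($94), total $201.
VCG payment = (others' best without Flint) − (others' welfare with Flint) = 201 − 164 = $37.

Flint pays $37.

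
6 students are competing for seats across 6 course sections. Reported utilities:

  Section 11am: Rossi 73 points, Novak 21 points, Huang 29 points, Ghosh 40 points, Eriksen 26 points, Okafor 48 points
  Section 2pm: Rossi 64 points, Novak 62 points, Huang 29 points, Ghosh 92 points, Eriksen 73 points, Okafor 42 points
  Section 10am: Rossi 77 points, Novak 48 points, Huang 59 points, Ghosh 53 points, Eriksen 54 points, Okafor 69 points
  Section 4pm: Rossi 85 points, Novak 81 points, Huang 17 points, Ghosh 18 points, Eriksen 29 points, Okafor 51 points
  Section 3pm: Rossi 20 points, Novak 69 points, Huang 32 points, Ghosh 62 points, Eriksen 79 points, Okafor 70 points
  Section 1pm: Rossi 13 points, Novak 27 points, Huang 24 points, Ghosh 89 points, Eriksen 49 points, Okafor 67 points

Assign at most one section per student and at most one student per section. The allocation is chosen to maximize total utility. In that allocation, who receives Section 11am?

Rossi receives Section 11am.

Optimal: Rossi→Section 11am (73 points), Novak→Section 4pm (81 points), Huang→Section 10am (59 points), Ghosh→Section 2pm (92 points), Eriksen→Section 3pm (79 points), Okafor→Section 1pm (67 points) — total 73+81+59+92+79+67 = 451 points.
Row-greedy (each student in turn takes its best remaining section) gives 402 points, worse by 49.
Next-best assignment: Rossi→Section 11am, Novak→Section 4pm, Huang→Section 10am, Ghosh→Section 1pm, Eriksen→Section 2pm, Okafor→Section 3pm = 445 points.
Swapping Huang↔Rossi (Huang→Section 11am 29 points, Rossi→Section 10am 77 points) loses 26.
No other one-to-one assignment exceeds 451 points.
Rossi's own top section is Section 4pm (85 points), but forcing Rossi→Section 4pm and reassigning the rest optimally gives only 423 points — worse by 28.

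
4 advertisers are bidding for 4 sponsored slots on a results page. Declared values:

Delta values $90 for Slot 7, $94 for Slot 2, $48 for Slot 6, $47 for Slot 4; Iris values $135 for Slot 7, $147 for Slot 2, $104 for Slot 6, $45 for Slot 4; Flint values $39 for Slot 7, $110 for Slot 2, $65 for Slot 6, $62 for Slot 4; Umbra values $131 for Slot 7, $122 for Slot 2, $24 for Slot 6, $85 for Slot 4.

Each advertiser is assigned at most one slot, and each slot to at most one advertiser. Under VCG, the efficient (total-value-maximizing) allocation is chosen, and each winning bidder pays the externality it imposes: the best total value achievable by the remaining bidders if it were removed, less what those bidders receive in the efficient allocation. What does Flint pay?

Flint pays $47.

Efficient allocation: Delta→Slot 4 ($47), Iris→Slot 6 ($104), Flint→Slot 2 ($110), Umbra→Slot 7 ($131); total welfare W = $392.
Flint receives Slot 2 at value $110, so the others get W − 110 = $282.
Without Flint: best allocation of the remaining 3 bidders over all 4 slots is Delta→Slot 2 ($94), Iris→Slot 6 ($104), Umbra→Slot 7 ($131), total $329.
VCG payment = (others' best without Flint) − (others' welfare with Flint) = 329 − 282 = $47.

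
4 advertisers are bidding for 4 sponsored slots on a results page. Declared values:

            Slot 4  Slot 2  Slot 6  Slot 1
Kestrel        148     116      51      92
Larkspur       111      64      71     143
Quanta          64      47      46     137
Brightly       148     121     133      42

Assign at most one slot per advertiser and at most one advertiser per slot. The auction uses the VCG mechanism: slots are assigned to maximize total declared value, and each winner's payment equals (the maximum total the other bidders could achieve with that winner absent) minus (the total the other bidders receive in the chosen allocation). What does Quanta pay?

Quanta pays $64.

Efficient allocation: Kestrel→Slot 2 ($116), Larkspur→Slot 4 ($111), Quanta→Slot 1 ($137), Brightly→Slot 6 ($133); total welfare W = $497.
Quanta receives Slot 1 at value $137, so the others get W − 137 = $360.
Without Quanta: best allocation of the remaining 3 bidders over all 4 slots is Kestrel→Slot 4 ($148), Larkspur→Slot 1 ($143), Brightly→Slot 6 ($133), total $424.
VCG payment = (others' best without Quanta) − (others' welfare with Quanta) = 424 − 360 = $64.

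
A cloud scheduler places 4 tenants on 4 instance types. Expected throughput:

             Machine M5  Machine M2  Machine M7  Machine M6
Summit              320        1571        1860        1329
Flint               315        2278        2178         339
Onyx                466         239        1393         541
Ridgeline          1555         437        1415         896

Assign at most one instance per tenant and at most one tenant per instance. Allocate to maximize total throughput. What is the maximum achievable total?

Optimal: Summit→Machine M6 (1329 ops/s), Flint→Machine M2 (2278 ops/s), Onyx→Machine M7 (1393 ops/s), Ridgeline→Machine M5 (1555 ops/s) — total 1329+2278+1393+1555 = 6555 ops/s.
Max-entry greedy (repeatedly take the single best remaining cell) gives 6234 ops/s, worse by 321.
Next-best assignment: Summit→Machine M7, Flint→Machine M2, Onyx→Machine M6, Ridgeline→Machine M5 = 6234 ops/s.

Max total: 6555 ops/s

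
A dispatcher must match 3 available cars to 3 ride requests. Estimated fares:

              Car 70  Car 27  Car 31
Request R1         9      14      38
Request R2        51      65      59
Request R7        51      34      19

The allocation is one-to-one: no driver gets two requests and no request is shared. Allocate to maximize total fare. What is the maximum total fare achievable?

Maximum total: $154

Optimal: Car 70→Request R7 ($51), Car 27→Request R2 ($65), Car 31→Request R1 ($38) — total 51+65+38 = $154.
Row-greedy (each driver in turn takes its best remaining request) gives $123, worse by 31.
Next-best assignment: Car 70→Request R7, Car 27→Request R1, Car 31→Request R2 = $124.
Swapping Car 31↔Car 70 (Car 31→Request R7 $19, Car 70→Request R1 $9) loses 61.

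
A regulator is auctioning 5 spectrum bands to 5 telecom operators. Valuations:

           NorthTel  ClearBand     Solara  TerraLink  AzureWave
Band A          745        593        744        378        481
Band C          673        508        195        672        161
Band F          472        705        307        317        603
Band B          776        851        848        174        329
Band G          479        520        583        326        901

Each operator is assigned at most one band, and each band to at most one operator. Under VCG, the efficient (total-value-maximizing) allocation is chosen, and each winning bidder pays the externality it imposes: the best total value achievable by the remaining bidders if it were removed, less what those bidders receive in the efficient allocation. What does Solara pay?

Efficient allocation: NorthTel→Band A ($745M), ClearBand→Band F ($705M), Solara→Band B ($848M), TerraLink→Band C ($672M), AzureWave→Band G ($901M); total welfare W = $3871M.
Solara receives Band B at value $848M, so the others get W − 848 = $3023M.
Without Solara: best allocation of the remaining 4 bidders over all 5 bands is NorthTel→Band A ($745M), ClearBand→Band B ($851M), TerraLink→Band C ($672M), AzureWave→Band G ($901M), total $3169M.
VCG payment = (others' best without Solara) − (others' welfare with Solara) = 3169 − 3023 = $146M.

Solara pays $146M.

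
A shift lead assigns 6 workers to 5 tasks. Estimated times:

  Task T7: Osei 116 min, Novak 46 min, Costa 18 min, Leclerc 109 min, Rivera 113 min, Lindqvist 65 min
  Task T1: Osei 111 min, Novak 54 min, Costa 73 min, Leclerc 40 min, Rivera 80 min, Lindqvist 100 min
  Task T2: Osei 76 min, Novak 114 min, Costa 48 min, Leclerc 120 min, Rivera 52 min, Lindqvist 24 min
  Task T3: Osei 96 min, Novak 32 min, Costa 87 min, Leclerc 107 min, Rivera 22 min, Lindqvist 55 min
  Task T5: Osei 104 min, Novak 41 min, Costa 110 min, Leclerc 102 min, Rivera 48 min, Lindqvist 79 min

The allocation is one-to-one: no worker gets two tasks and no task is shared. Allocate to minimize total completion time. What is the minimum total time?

Optimal: Costa→Task T7 (18 min), Leclerc→Task T1 (40 min), Lindqvist→Task T2 (24 min), Rivera→Task T3 (22 min), Novak→Task T5 (41 min) — total 18+40+24+22+41 = 145 min.
Row-greedy (each worker in turn takes its cheapest remaining task) gives 214 min, worse by 69.
Next-best assignment: Costa→Task T7, Leclerc→Task T1, Lindqvist→Task T2, Novak→Task T3, Rivera→Task T5 = 162 min.

Min total: 145 min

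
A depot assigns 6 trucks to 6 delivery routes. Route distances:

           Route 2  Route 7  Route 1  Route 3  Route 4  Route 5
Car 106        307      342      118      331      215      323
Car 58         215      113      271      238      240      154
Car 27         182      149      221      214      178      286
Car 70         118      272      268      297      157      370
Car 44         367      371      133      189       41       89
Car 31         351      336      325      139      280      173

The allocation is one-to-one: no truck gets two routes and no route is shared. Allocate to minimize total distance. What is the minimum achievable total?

Minimum total: 719 km

This is a one-to-one assignment (minimum-cost bipartite matching).
Optimal: Car 106→Route 1 (118 km), Car 58→Route 5 (154 km), Car 27→Route 7 (149 km), Car 70→Route 2 (118 km), Car 44→Route 4 (41 km), Car 31→Route 3 (139 km) — total 118+154+149+118+41+139 = 719 km.
Column-greedy (each route in turn goes to its cheapest remaining truck) gives 815 km, worse by 96.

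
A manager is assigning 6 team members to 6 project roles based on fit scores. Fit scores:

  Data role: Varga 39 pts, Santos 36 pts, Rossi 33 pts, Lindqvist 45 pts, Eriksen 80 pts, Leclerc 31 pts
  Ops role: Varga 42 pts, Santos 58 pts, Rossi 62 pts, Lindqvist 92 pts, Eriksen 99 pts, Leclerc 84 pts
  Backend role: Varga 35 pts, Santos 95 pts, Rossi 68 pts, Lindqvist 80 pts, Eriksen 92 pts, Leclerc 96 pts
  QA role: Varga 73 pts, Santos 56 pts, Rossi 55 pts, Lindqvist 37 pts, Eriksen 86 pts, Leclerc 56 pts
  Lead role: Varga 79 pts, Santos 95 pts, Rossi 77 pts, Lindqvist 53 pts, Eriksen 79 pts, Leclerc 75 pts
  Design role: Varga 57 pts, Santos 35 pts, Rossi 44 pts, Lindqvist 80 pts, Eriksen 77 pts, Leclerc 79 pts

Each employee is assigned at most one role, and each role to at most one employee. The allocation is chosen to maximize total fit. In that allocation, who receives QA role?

Optimal: Varga→QA role (73 pts), Santos→Backend role (95 pts), Rossi→Lead role (77 pts), Lindqvist→Ops role (92 pts), Eriksen→Data role (80 pts), Leclerc→Design role (79 pts) — total 73+95+77+92+80+79 = 496 pts.
Max-entry greedy (repeatedly take the single best remaining cell) gives 476 pts, worse by 20.
Next-best assignment: Varga→QA role, Santos→Backend role, Rossi→Lead role, Lindqvist→Design role, Eriksen→Data role, Leclerc→Ops role = 489 pts.
Varga's own top role is Lead role (79 pts), but forcing Varga→Lead role and reassigning the rest optimally gives only 480 pts — worse by 16.

Varga receives QA role.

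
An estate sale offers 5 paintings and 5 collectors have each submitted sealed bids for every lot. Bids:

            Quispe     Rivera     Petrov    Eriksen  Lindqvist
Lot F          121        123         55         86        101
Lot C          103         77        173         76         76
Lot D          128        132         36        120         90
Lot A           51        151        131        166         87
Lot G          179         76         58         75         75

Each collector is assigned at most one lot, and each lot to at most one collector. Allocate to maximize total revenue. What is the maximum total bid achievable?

Optimal: Quispe→Lot G ($179), Rivera→Lot D ($132), Petrov→Lot C ($173), Eriksen→Lot A ($166), Lindqvist→Lot F ($101) — total 179+132+173+166+101 = $751.
Column-greedy (each lot in turn goes to its best remaining collector) gives $665, worse by 86.

Max total: $751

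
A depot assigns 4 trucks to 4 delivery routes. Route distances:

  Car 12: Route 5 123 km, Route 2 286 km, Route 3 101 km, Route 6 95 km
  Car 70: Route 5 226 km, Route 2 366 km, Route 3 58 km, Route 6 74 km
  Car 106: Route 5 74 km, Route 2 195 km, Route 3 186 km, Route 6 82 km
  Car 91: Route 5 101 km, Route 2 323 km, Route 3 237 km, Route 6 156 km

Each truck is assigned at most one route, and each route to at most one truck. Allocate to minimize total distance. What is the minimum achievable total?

Optimal: Car 12→Route 6 (95 km), Car 70→Route 3 (58 km), Car 106→Route 2 (195 km), Car 91→Route 5 (101 km) — total 95+58+195+101 = 449 km.
Row-greedy (each truck in turn takes its cheapest remaining route) gives 550 km, worse by 101.
Every other assignment is strictly worse.

Min total: 449 km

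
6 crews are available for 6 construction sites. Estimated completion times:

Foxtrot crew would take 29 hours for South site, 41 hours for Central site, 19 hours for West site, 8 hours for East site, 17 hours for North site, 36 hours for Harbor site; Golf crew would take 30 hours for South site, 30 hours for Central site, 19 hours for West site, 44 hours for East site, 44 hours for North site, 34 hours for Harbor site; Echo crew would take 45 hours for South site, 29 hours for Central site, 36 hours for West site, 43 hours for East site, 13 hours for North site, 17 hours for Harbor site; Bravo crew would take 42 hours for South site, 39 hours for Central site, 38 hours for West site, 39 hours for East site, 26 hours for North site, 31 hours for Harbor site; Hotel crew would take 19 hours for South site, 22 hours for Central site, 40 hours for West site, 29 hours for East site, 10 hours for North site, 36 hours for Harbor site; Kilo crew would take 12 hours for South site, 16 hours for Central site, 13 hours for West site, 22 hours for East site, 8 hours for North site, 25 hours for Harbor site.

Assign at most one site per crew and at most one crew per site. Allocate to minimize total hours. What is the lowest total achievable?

Minimum total: 104 hours

This is a one-to-one assignment (minimum-cost bipartite matching).
Optimal: Foxtrot crew→East site (8 hours), Golf crew→West site (19 hours), Echo crew→Harbor site (17 hours), Bravo crew→North site (26 hours), Hotel crew→Central site (22 hours), Kilo crew→South site (12 hours) — total 8+19+17+26+22+12 = 104 hours.
Row-greedy (each crew in turn takes its cheapest remaining site) gives 106 hours, worse by 2.
Swapping Kilo crew↔Foxtrot crew (Kilo crew→East site 22 hours, Foxtrot crew→South site 29 hours) adds 31.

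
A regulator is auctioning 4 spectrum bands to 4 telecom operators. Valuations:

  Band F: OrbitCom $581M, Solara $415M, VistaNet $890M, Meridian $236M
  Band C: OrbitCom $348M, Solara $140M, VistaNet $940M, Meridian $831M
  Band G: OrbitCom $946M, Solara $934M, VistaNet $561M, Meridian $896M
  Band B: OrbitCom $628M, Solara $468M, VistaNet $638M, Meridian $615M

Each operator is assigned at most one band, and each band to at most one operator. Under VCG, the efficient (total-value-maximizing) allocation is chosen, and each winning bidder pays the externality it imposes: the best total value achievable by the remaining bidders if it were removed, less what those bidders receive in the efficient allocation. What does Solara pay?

Solara pays $318M.

Efficient allocation: OrbitCom→Band B ($628M), Solara→Band G ($934M), VistaNet→Band F ($890M), Meridian→Band C ($831M); total welfare W = $3283M.
Solara receives Band G at value $934M, so the others get W − 934 = $2349M.
Without Solara: best allocation of the remaining 3 bidders over all 4 bands is OrbitCom→Band G ($946M), VistaNet→Band F ($890M), Meridian→Band C ($831M), total $2667M.
VCG payment = (others' best without Solara) − (others' welfare with Solara) = 2667 − 2349 = $318M.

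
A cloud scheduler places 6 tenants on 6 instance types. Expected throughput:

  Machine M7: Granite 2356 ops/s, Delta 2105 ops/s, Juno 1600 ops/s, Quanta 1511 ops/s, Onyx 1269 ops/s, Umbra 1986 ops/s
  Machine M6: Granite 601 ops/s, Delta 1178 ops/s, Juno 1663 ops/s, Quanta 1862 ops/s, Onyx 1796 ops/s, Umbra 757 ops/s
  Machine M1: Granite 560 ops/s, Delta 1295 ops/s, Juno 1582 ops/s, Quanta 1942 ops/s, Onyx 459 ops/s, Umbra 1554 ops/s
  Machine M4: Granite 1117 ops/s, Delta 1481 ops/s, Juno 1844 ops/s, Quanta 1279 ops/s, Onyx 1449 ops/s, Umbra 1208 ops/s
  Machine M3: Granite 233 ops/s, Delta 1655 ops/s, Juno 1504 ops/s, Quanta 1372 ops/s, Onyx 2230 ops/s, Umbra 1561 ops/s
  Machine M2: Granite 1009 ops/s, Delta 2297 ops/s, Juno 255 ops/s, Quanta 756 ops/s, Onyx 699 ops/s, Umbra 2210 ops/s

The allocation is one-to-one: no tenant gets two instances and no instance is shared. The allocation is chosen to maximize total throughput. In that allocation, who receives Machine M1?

Optimal: Granite→Machine M7 (2356 ops/s), Delta→Machine M2 (2297 ops/s), Juno→Machine M4 (1844 ops/s), Quanta→Machine M6 (1862 ops/s), Onyx→Machine M3 (2230 ops/s), Umbra→Machine M1 (1554 ops/s) — total 2356+2297+1844+1862+2230+1554 = 12143 ops/s.
Max-entry greedy (repeatedly take the single best remaining cell) gives 11426 ops/s, worse by 717.
Swapping Juno↔Delta (Juno→Machine M2 255 ops/s, Delta→Machine M4 1481 ops/s) loses 2405.
Umbra's own top instance is Machine M2 (2210 ops/s), but forcing Umbra→Machine M2 and reassigning the rest optimally gives only 11882 ops/s — worse by 261.

Umbra receives Machine M1.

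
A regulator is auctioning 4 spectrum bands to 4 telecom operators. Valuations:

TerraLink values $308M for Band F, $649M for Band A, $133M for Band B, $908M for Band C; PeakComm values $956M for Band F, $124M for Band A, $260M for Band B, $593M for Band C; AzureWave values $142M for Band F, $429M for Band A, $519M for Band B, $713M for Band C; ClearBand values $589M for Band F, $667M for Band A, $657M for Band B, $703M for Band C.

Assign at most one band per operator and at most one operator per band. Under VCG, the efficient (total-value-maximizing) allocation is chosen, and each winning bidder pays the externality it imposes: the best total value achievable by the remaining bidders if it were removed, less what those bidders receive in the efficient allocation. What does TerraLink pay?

Efficient allocation: TerraLink→Band C ($908M), PeakComm→Band F ($956M), AzureWave→Band B ($519M), ClearBand→Band A ($667M); total welfare W = $3050M.
TerraLink receives Band C at value $908M, so the others get W − 908 = $2142M.
Without TerraLink: best allocation of the remaining 3 bidders over all 4 bands is PeakComm→Band F ($956M), AzureWave→Band C ($713M), ClearBand→Band A ($667M), total $2336M.
VCG payment = (others' best without TerraLink) − (others' welfare with TerraLink) = 2336 − 2142 = $194M.

TerraLink pays $194M.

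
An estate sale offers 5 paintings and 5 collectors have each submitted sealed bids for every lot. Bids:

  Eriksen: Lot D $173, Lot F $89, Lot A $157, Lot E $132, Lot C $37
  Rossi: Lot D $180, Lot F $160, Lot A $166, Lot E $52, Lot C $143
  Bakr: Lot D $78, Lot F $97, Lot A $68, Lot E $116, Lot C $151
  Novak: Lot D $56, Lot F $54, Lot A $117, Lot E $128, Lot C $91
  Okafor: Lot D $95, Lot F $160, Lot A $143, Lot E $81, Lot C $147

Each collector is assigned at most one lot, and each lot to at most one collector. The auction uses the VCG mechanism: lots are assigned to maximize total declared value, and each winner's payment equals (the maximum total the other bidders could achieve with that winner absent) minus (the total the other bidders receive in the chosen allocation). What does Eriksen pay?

Efficient allocation: Eriksen→Lot D ($173), Rossi→Lot A ($166), Bakr→Lot C ($151), Novak→Lot E ($128), Okafor→Lot F ($160); total welfare W = $778.
Eriksen receives Lot D at value $173, so the others get W − 173 = $605.
Without Eriksen: best allocation of the remaining 4 bidders over all 5 lots is Rossi→Lot D ($180), Bakr→Lot C ($151), Novak→Lot E ($128), Okafor→Lot F ($160), total $619.
VCG payment = (others' best without Eriksen) − (others' welfare with Eriksen) = 619 − 605 = $14.

Eriksen pays $14.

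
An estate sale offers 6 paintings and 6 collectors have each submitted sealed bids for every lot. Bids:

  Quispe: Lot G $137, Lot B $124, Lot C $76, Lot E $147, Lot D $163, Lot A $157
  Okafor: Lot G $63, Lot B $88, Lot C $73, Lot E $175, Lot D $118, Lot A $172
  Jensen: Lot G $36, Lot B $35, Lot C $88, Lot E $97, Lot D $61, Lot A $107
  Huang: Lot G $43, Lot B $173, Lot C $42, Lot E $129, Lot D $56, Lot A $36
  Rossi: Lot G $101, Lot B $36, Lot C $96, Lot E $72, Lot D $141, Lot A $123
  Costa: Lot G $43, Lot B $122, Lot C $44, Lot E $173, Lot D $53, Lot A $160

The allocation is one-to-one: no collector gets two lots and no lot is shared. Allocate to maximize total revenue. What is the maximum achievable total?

Max total: $884

Optimal: Quispe→Lot G ($137), Okafor→Lot A ($172), Jensen→Lot C ($88), Huang→Lot B ($173), Rossi→Lot D ($141), Costa→Lot E ($173) — total 137+172+88+173+141+173 = $884.
Column-greedy (each lot in turn goes to its best remaining collector) gives $802, worse by 82.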